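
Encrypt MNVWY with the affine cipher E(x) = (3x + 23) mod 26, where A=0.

HKILR

M(12): 3·12+23=59≡7 → H
N(13): 3·13+23=62≡10 → K
V(21): 3·21+23=86≡8 → I
W(22): 3·22+23=89≡11 → L
Y(24): 3·24+23=95≡17 → R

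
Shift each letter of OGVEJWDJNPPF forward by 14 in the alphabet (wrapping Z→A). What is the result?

O(14): 14+14=28≡2 → C
G(6): 6+14=20 → U
V(21): 21+14=35≡9 → J
E(4): 4+14=18 → S
J(9): 9+14=23 → X
W(22): 22+14=36≡10 → K
D(3): 3+14=17 → R
J(9): 9+14=23 → X
N(13): 13+14=27≡1 → B
P(15): 15+14=29≡3 → D
P(15): 15+14=29≡3 → D
F(5): 5+14=19 → T

CUJSXKRXBDDT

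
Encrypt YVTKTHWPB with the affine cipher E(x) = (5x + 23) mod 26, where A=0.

NYOVOGDUC

Y(24): 5·24+23=143≡13 → N
V(21): 5·21+23=128≡24 → Y
T(19): 5·19+23=118≡14 → O
K(10): 5·10+23=73≡21 → V
T(19): 5·19+23=118≡14 → O
H(7): 5·7+23=58≡6 → G
W(22): 5·22+23=133≡3 → D
P(15): 5·15+23=98≡20 → U
B(1): 5·1+23=28≡2 → C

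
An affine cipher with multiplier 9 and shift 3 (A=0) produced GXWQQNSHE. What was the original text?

JIFNNETMD

The inverse of 9 mod 26 is 3, since 9·3=27≡1. Apply D(y)=3·(y−3) mod 26:
G(6): 3·(6−3)=9 → J
X(23): 3·(23−3)=60≡8 → I
W(22): 3·(22−3)=57≡5 → F
Q(16): 3·(16−3)=39≡13 → N
Q(16): 3·(16−3)=39≡13 → N
N(13): 3·(13−3)=30≡4 → E
S(18): 3·(18−3)=45≡19 → T
H(7): 3·(7−3)=12 → M
E(4): 3·(4−3)=3 → D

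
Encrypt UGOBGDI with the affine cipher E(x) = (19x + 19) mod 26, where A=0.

U(20): 19·20+19=399≡9 → J
G(6): 19·6+19=133≡3 → D
O(14): 19·14+19=285≡25 → Z
B(1): 19·1+19=38≡12 → M
G(6): 19·6+19=133≡3 → D
D(3): 19·3+19=76≡24 → Y
I(8): 19·8+19=171≡15 → P

JDZMDYP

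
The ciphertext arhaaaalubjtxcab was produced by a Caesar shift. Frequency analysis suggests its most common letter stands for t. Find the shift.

The most frequent ciphertext letter is a (appears 6 times).
a is position 0; t is position 19.
Shift = -19≡7.

7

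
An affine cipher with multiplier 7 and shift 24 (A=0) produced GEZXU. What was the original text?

The inverse of 7 mod 26 is 15, since 7·15=105≡1. Apply D(y)=15·(y−24) mod 26:
G(6): 15·(6−24)=-270≡16 → Q
E(4): 15·(4−24)=-300≡12 → M
Z(25): 15·(25−24)=15 → P
X(23): 15·(23−24)=-15≡11 → L
U(20): 15·(20−24)=-60≡18 → S

QMPLS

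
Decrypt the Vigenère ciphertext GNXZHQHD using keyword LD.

Repeat the key across the ciphertext: LDLDLDLD
G(6)−L(11): -5≡21 → V
N(13)−D(3): 10 → K
X(23)−L(11): 12 → M
Z(25)−D(3): 22 → W
H(7)−L(11): -4≡22 → W
Q(16)−D(3): 13 → N
H(7)−L(11): -4≡22 → W
D(3)−D(3): 0 → A

VKMWWNWA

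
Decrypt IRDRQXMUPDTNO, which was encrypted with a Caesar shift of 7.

BKWKJQFNIWMGH

I(8): 8−7=1 → B
R(17): 17−7=10 → K
D(3): 3−7=-4≡22 → W
R(17): 17−7=10 → K
Q(16): 16−7=9 → J
X(23): 23−7=16 → Q
M(12): 12−7=5 → F
U(20): 20−7=13 → N
P(15): 15−7=8 → I
D(3): 3−7=-4≡22 → W
T(19): 19−7=12 → M
N(13): 13−7=6 → G
O(14): 14−7=7 → H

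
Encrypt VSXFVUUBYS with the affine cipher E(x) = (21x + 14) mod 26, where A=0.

NCDPNSSJYC

V(21): 21·21+14=455≡13 → N
S(18): 21·18+14=392≡2 → C
X(23): 21·23+14=497≡3 → D
F(5): 21·5+14=119≡15 → P
V(21): 21·21+14=455≡13 → N
U(20): 21·20+14=434≡18 → S
U(20): 21·20+14=434≡18 → S
B(1): 21·1+14=35≡9 → J
Y(24): 21·24+14=518≡24 → Y
S(18): 21·18+14=392≡2 → C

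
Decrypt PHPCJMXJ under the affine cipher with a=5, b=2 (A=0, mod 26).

NBNARCZR

The inverse of 5 mod 26 is 21, since 5·21=105≡1. Apply D(y)=21·(y−2) mod 26:
P(15): 21·(15−2)=273≡13 → N
H(7): 21·(7−2)=105≡1 → B
P(15): 21·(15−2)=273≡13 → N
C(2): 21·(2−2)=0 → A
J(9): 21·(9−2)=147≡17 → R
M(12): 21·(12−2)=210≡2 → C
X(23): 21·(23−2)=441≡25 → Z
J(9): 21·(9−2)=147≡17 → R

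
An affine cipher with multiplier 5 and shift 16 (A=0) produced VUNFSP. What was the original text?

BGPDQF

The inverse of 5 mod 26 is 21, since 5·21=105≡1. Apply D(y)=21·(y−16) mod 26:
V(21): 21·(21−16)=105≡1 → B
U(20): 21·(20−16)=84≡6 → G
N(13): 21·(13−16)=-63≡15 → P
F(5): 21·(5−16)=-231≡3 → D
S(18): 21·(18−16)=42≡16 → Q
P(15): 21·(15−16)=-21≡5 → F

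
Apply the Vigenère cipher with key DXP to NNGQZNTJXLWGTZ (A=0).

QKVTWCWGMOTVWW

Repeat the key across the message: DXPDXPDXPDXPDX
N(13)+D(3): 16 → Q
N(13)+X(23): 36≡10 → K
G(6)+P(15): 21 → V
Q(16)+D(3): 19 → T
Z(25)+X(23): 48≡22 → W
N(13)+P(15): 28≡2 → C
T(19)+D(3): 22 → W
J(9)+X(23): 32≡6 → G
X(23)+P(15): 38≡12 → M
L(11)+D(3): 14 → O
W(22)+X(23): 45≡19 → T
G(6)+P(15): 21 → V
T(19)+D(3): 22 → W
Z(25)+X(23): 48≡22 → W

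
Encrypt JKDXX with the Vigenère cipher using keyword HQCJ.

Repeat the key across the message: HQCJH
J(9)+H(7): 16 → Q
K(10)+Q(16): 26≡0 → A
D(3)+C(2): 5 → F
X(23)+J(9): 32≡6 → G
X(23)+H(7): 30≡4 → E

QAFGE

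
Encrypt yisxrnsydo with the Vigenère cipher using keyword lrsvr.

Repeat the key across the message: lrsvrlrsvr
y(24)+l(11): 35≡9 → j
i(8)+r(17): 25 → z
s(18)+s(18): 36≡10 → k
x(23)+v(21): 44≡18 → s
r(17)+r(17): 34≡8 → i
n(13)+l(11): 24 → y
s(18)+r(17): 35≡9 → j
y(24)+s(18): 42≡16 → q
d(3)+v(21): 24 → y
o(14)+r(17): 31≡5 → f

jzksiyjqyf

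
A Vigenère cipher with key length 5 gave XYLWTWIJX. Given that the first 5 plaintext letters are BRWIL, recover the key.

WHPOI

Subtract each crib letter from the matching ciphertext letter (mod 26):
X(23)−B(1)=22 → W
Y(24)−R(17)=7 → H
L(11)−W(22)=-11≡15 → P
W(22)−I(8)=14 → O
T(19)−L(11)=8 → I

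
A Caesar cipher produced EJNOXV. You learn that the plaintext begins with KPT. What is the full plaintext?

From the crib: E(4)−K(10)=-6≡20, so the shift is 20.
Subtract 20 from each ciphertext letter:
E(4): 4−20=-16≡10 → K
J(9): 9−20=-11≡15 → P
N(13): 13−20=-7≡19 → T
O(14): 14−20=-6≡20 → U
X(23): 23−20=3 → D
V(21): 21−20=1 → B

KPTUDB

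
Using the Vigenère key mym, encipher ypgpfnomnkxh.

Repeat the key across the message: mymmymmymmym
y(24)+m(12): 36≡10 → k
p(15)+y(24): 39≡13 → n
g(6)+m(12): 18 → s
p(15)+m(12): 27≡1 → b
f(5)+y(24): 29≡3 → d
n(13)+m(12): 25 → z
o(14)+m(12): 26≡0 → a
m(12)+y(24): 36≡10 → k
n(13)+m(12): 25 → z
k(10)+m(12): 22 → w
x(23)+y(24): 47≡21 → v
h(7)+m(12): 19 → t

knsbdzakzwvt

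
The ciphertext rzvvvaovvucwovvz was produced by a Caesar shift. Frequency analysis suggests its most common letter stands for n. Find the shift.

The most frequent ciphertext letter is v (appears 7 times).
v is position 21; n is position 13.
Shift = 8.

8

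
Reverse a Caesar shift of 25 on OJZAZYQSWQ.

O(14): 14−25=-11≡15 → P
J(9): 9−25=-16≡10 → K
Z(25): 25−25=0 → A
A(0): 0−25=-25≡1 → B
Z(25): 25−25=0 → A
Y(24): 24−25=-1≡25 → Z
Q(16): 16−25=-9≡17 → R
S(18): 18−25=-7≡19 → T
W(22): 22−25=-3≡23 → X
Q(16): 16−25=-9≡17 → R

PKABAZRTXR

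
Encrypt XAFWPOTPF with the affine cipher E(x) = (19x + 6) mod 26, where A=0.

X(23): 19·23+6=443≡1 → B
A(0): 19·0+6=6 → G
F(5): 19·5+6=101≡23 → X
W(22): 19·22+6=424≡8 → I
P(15): 19·15+6=291≡5 → F
O(14): 19·14+6=272≡12 → M
T(19): 19·19+6=367≡3 → D
P(15): 19·15+6=291≡5 → F
F(5): 19·5+6=101≡23 → X

BGXIFMDFX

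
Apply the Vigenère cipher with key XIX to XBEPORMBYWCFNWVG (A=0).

UJBMWOJJVTKCKESD

Repeat the key across the message: XIXXIXXIXXIXXIXX
X(23)+X(23): 46≡20 → U
B(1)+I(8): 9 → J
E(4)+X(23): 27≡1 → B
P(15)+X(23): 38≡12 → M
O(14)+I(8): 22 → W
R(17)+X(23): 40≡14 → O
M(12)+X(23): 35≡9 → J
B(1)+I(8): 9 → J
Y(24)+X(23): 47≡21 → V
W(22)+X(23): 45≡19 → T
C(2)+I(8): 10 → K
F(5)+X(23): 28≡2 → C
N(13)+X(23): 36≡10 → K
W(22)+I(8): 30≡4 → E
V(21)+X(23): 44≡18 → S
G(6)+X(23): 29≡3 → D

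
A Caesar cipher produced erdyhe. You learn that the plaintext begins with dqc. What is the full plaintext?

From the crib: e(4)−d(3)=1, so the shift is 1.
Subtract 1 from each ciphertext letter:
e(4): 4−1=3 → d
r(17): 17−1=16 → q
d(3): 3−1=2 → c
y(24): 24−1=23 → x
h(7): 7−1=6 → g
e(4): 4−1=3 → d

dqcxgd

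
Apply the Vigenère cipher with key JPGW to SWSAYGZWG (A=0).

BLYWHVFSP

Repeat the key across the message: JPGWJPGWJ
S(18)+J(9): 27≡1 → B
W(22)+P(15): 37≡11 → L
S(18)+G(6): 24 → Y
A(0)+W(22): 22 → W
Y(24)+J(9): 33≡7 → H
G(6)+P(15): 21 → V
Z(25)+G(6): 31≡5 → F
W(22)+W(22): 44≡18 → S
G(6)+J(9): 15 → P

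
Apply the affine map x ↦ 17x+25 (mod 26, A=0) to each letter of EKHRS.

E(4): 17·4+25=93≡15 → P
K(10): 17·10+25=195≡13 → N
H(7): 17·7+25=144≡14 → O
R(17): 17·17+25=314≡2 → C
S(18): 17·18+25=331≡19 → T

PNOCT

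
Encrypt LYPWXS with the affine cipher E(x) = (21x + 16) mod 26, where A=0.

L(11): 21·11+16=247≡13 → N
Y(24): 21·24+16=520≡0 → A
P(15): 21·15+16=331≡19 → T
W(22): 21·22+16=478≡10 → K
X(23): 21·23+16=499≡5 → F
S(18): 21·18+16=394≡4 → E

NATKFE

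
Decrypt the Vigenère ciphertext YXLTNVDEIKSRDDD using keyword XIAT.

BPLAQNDLLCSYGVD

Repeat the key across the ciphertext: XIATXIATXIATXIA
Y(24)−X(23): 1 → B
X(23)−I(8): 15 → P
L(11)−A(0): 11 → L
T(19)−T(19): 0 → A
N(13)−X(23): -10≡16 → Q
V(21)−I(8): 13 → N
D(3)−A(0): 3 → D
E(4)−T(19): -15≡11 → L
I(8)−X(23): -15≡11 → L
K(10)−I(8): 2 → C
S(18)−A(0): 18 → S
R(17)−T(19): -2≡24 → Y
D(3)−X(23): -20≡6 → G
D(3)−I(8): -5≡21 → V
D(3)−A(0): 3 → D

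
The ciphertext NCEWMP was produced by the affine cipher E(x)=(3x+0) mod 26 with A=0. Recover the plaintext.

NSKQEF

The inverse of 3 mod 26 is 9, since 3·9=27≡1. Apply D(y)=9·(y−0) mod 26:
N(13): 9·(13−0)=117≡13 → N
C(2): 9·(2−0)=18 → S
E(4): 9·(4−0)=36≡10 → K
W(22): 9·(22−0)=198≡16 → Q
M(12): 9·(12−0)=108≡4 → E
P(15): 9·(15−0)=135≡5 → F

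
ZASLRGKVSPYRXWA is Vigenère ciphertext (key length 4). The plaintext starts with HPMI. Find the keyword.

Subtract each crib letter from the matching ciphertext letter (mod 26):
Z(25)−H(7)=18 → S
A(0)−P(15)=-15≡11 → L
S(18)−M(12)=6 → G
L(11)−I(8)=3 → D

SLGD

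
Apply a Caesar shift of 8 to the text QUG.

Q(16): 16+8=24 → Y
U(20): 20+8=28≡2 → C
G(6): 6+8=14 → O

YCO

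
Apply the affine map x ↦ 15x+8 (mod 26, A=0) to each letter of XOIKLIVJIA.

PKYCRYLNYI

X(23): 15·23+8=353≡15 → P
O(14): 15·14+8=218≡10 → K
I(8): 15·8+8=128≡24 → Y
K(10): 15·10+8=158≡2 → C
L(11): 15·11+8=173≡17 → R
I(8): 15·8+8=128≡24 → Y
V(21): 15·21+8=323≡11 → L
J(9): 15·9+8=143≡13 → N
I(8): 15·8+8=128≡24 → Y
A(0): 15·0+8=8 → I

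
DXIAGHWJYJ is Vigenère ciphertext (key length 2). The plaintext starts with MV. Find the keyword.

Subtract each crib letter from the matching ciphertext letter (mod 26):
D(3)−M(12)=-9≡17 → R
X(23)−V(21)=2 → C

RC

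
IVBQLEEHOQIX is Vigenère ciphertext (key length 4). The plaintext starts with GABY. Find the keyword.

CVAS

Subtract each crib letter from the matching ciphertext letter (mod 26):
I(8)−G(6)=2 → C
V(21)−A(0)=21 → V
B(1)−B(1)=0 → A
Q(16)−Y(24)=-8≡18 → S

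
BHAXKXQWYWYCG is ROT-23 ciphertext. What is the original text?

EKDANATZBZBFJ

B(1): 1−23=-22≡4 → E
H(7): 7−23=-16≡10 → K
A(0): 0−23=-23≡3 → D
X(23): 23−23=0 → A
K(10): 10−23=-13≡13 → N
X(23): 23−23=0 → A
Q(16): 16−23=-7≡19 → T
W(22): 22−23=-1≡25 → Z
Y(24): 24−23=1 → B
W(22): 22−23=-1≡25 → Z
Y(24): 24−23=1 → B
C(2): 2−23=-21≡5 → F
G(6): 6−23=-17≡9 → J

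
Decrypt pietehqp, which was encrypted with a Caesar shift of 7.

p(15): 15−7=8 → i
i(8): 8−7=1 → b
e(4): 4−7=-3≡23 → x
t(19): 19−7=12 → m
e(4): 4−7=-3≡23 → x
h(7): 7−7=0 → a
q(16): 16−7=9 → j
p(15): 15−7=8 → i

ibxmxaji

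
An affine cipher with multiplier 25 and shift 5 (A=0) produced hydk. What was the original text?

yhcv

The inverse of 25 mod 26 is 25, since 25·25=625≡1. Apply D(y)=25·(y−5) mod 26:
h(7): 25·(7−5)=50≡24 → y
y(24): 25·(24−5)=475≡7 → h
d(3): 25·(3−5)=-50≡2 → c
k(10): 25·(10−5)=125≡21 → v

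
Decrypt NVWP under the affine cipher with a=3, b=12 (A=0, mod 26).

JDMB

The inverse of 3 mod 26 is 9, since 3·9=27≡1. Apply D(y)=9·(y−12) mod 26:
N(13): 9·(13−12)=9 → J
V(21): 9·(21−12)=81≡3 → D
W(22): 9·(22−12)=90≡12 → M
P(15): 9·(15−12)=27≡1 → B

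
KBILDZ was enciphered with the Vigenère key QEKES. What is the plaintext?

Repeat the key across the ciphertext: QEKESQ
K(10)−Q(16): -6≡20 → U
B(1)−E(4): -3≡23 → X
I(8)−K(10): -2≡24 → Y
L(11)−E(4): 7 → H
D(3)−S(18): -15≡11 → L
Z(25)−Q(16): 9 → J

UXYHLJ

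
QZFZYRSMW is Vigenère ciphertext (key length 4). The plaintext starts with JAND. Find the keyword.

HZSW

Subtract each crib letter from the matching ciphertext letter (mod 26):
Q(16)−J(9)=7 → H
Z(25)−A(0)=25 → Z
F(5)−N(13)=-8≡18 → S
Z(25)−D(3)=22 → W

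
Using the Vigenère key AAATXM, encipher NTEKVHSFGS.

Repeat the key across the message: AAATXMAAAT
N(13)+A(0): 13 → N
T(19)+A(0): 19 → T
E(4)+A(0): 4 → E
K(10)+T(19): 29≡3 → D
V(21)+X(23): 44≡18 → S
H(7)+M(12): 19 → T
S(18)+A(0): 18 → S
F(5)+A(0): 5 → F
G(6)+A(0): 6 → G
S(18)+T(19): 37≡11 → L

NTEDSTSFGL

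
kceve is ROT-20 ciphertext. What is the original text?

qikbk

k(10): 10−20=-10≡16 → q
c(2): 2−20=-18≡8 → i
e(4): 4−20=-16≡10 → k
v(21): 21−20=1 → b
e(4): 4−20=-16≡10 → k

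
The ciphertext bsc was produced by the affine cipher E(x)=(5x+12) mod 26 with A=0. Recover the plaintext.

dwy

The inverse of 5 mod 26 is 21, since 5·21=105≡1. Apply D(y)=21·(y−12) mod 26:
b(1): 21·(1−12)=-231≡3 → d
s(18): 21·(18−12)=126≡22 → w
c(2): 21·(2−12)=-210≡24 → y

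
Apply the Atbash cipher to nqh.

n(13) → m(12)
q(16) → j(9)
h(7) → s(18)

mjs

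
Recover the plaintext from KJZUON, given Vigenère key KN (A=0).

Repeat the key across the ciphertext: KNKNKN
K(10)−K(10): 0 → A
J(9)−N(13): -4≡22 → W
Z(25)−K(10): 15 → P
U(20)−N(13): 7 → H
O(14)−K(10): 4 → E
N(13)−N(13): 0 → A

AWPHEA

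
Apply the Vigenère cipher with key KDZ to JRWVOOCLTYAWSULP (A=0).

TUVFRNMOSIDVCXKZ

Repeat the key across the message: KDZKDZKDZKDZKDZK
J(9)+K(10): 19 → T
R(17)+D(3): 20 → U
W(22)+Z(25): 47≡21 → V
V(21)+K(10): 31≡5 → F
O(14)+D(3): 17 → R
O(14)+Z(25): 39≡13 → N
C(2)+K(10): 12 → M
L(11)+D(3): 14 → O
T(19)+Z(25): 44≡18 → S
Y(24)+K(10): 34≡8 → I
A(0)+D(3): 3 → D
W(22)+Z(25): 47≡21 → V
S(18)+K(10): 28≡2 → C
U(20)+D(3): 23 → X
L(11)+Z(25): 36≡10 → K
P(15)+K(10): 25 → Z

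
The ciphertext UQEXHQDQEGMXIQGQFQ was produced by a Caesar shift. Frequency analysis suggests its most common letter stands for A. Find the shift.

16

The most frequent ciphertext letter is Q (appears 6 times).
Q is position 16; A is position 0.
Shift = 16.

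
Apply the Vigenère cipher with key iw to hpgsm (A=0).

ploou

Repeat the key across the message: iwiwi
h(7)+i(8): 15 → p
p(15)+w(22): 37≡11 → l
g(6)+i(8): 14 → o
s(18)+w(22): 40≡14 → o
m(12)+i(8): 20 → u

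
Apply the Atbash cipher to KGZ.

PTA

K(10) → P(15)
G(6) → T(19)
Z(25) → A(0)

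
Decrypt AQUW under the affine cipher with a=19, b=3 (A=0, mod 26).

The inverse of 19 mod 26 is 11, since 19·11=209≡1. Apply D(y)=11·(y−3) mod 26:
A(0): 11·(0−3)=-33≡19 → T
Q(16): 11·(16−3)=143≡13 → N
U(20): 11·(20−3)=187≡5 → F
W(22): 11·(22−3)=209≡1 → B

TNFB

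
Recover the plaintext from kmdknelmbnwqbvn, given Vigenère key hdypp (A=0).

Repeat the key across the ciphertext: hdypphdypphdypp
k(10)−h(7): 3 → d
m(12)−d(3): 9 → j
d(3)−y(24): -21≡5 → f
k(10)−p(15): -5≡21 → v
n(13)−p(15): -2≡24 → y
e(4)−h(7): -3≡23 → x
l(11)−d(3): 8 → i
m(12)−y(24): -12≡14 → o
b(1)−p(15): -14≡12 → m
n(13)−p(15): -2≡24 → y
w(22)−h(7): 15 → p
q(16)−d(3): 13 → n
b(1)−y(24): -23≡3 → d
v(21)−p(15): 6 → g
n(13)−p(15): -2≡24 → y

djfvyxiomypndgy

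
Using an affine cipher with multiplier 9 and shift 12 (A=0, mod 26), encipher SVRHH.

STJXX

S(18): 9·18+12=174≡18 → S
V(21): 9·21+12=201≡19 → T
R(17): 9·17+12=165≡9 → J
H(7): 9·7+12=75≡23 → X
H(7): 9·7+12=75≡23 → X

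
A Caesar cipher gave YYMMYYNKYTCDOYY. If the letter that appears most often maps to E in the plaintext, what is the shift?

20

The most frequent ciphertext letter is Y (appears 7 times).
Y is position 24; E is position 4.
Shift = 20.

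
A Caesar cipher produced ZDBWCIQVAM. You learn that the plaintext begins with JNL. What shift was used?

16

From the crib: Z(25)−J(9)=16, so the shift is 16.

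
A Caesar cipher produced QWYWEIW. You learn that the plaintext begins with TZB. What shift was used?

From the crib: Q(16)−T(19)=-3≡23, so the shift is 23.

23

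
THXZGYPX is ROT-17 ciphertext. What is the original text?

CQGIPHYG

T(19): 19−17=2 → C
H(7): 7−17=-10≡16 → Q
X(23): 23−17=6 → G
Z(25): 25−17=8 → I
G(6): 6−17=-11≡15 → P
Y(24): 24−17=7 → H
P(15): 15−17=-2≡24 → Y
X(23): 23−17=6 → G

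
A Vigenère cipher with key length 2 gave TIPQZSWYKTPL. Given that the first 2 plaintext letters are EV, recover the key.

Subtract each crib letter from the matching ciphertext letter (mod 26):
T(19)−E(4)=15 → P
I(8)−V(21)=-13≡13 → N

PN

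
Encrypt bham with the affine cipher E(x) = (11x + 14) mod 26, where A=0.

b(1): 11·1+14=25 → z
h(7): 11·7+14=91≡13 → n
a(0): 11·0+14=14 → o
m(12): 11·12+14=146≡16 → q

znoq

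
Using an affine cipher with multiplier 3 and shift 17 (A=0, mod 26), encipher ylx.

lyi

y(24): 3·24+17=89≡11 → l
l(11): 3·11+17=50≡24 → y
x(23): 3·23+17=86≡8 → i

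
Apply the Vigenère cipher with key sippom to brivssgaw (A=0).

tzxkgeyil

Repeat the key across the message: sippomsip
b(1)+s(18): 19 → t
r(17)+i(8): 25 → z
i(8)+p(15): 23 → x
v(21)+p(15): 36≡10 → k
s(18)+o(14): 32≡6 → g
s(18)+m(12): 30≡4 → e
g(6)+s(18): 24 → y
a(0)+i(8): 8 → i
w(22)+p(15): 37≡11 → l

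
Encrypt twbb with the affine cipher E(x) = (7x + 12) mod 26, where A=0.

pktt

t(19): 7·19+12=145≡15 → p
w(22): 7·22+12=166≡10 → k
b(1): 7·1+12=19 → t
b(1): 7·1+12=19 → t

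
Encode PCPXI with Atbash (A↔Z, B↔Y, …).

KXKCR

P(15) → K(10)
C(2) → X(23)
P(15) → K(10)
X(23) → C(2)
I(8) → R(17)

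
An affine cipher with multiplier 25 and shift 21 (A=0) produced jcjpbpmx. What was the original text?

mtmgugjy

The inverse of 25 mod 26 is 25, since 25·25=625≡1. Apply D(y)=25·(y−21) mod 26:
j(9): 25·(9−21)=-300≡12 → m
c(2): 25·(2−21)=-475≡19 → t
j(9): 25·(9−21)=-300≡12 → m
p(15): 25·(15−21)=-150≡6 → g
b(1): 25·(1−21)=-500≡20 → u
p(15): 25·(15−21)=-150≡6 → g
m(12): 25·(12−21)=-225≡9 → j
x(23): 25·(23−21)=50≡24 → y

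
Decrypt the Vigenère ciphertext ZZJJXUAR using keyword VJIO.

Repeat the key across the ciphertext: VJIOVJIO
Z(25)−V(21): 4 → E
Z(25)−J(9): 16 → Q
J(9)−I(8): 1 → B
J(9)−O(14): -5≡21 → V
X(23)−V(21): 2 → C
U(20)−J(9): 11 → L
A(0)−I(8): -8≡18 → S
R(17)−O(14): 3 → D

EQBVCLSD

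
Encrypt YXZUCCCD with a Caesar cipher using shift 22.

UTVQYYYZ

Y(24): 24+22=46≡20 → U
X(23): 23+22=45≡19 → T
Z(25): 25+22=47≡21 → V
U(20): 20+22=42≡16 → Q
C(2): 2+22=24 → Y
C(2): 2+22=24 → Y
C(2): 2+22=24 → Y
D(3): 3+22=25 → Z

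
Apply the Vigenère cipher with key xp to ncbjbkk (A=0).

kryyyzh

Repeat the key across the message: xpxpxpx
n(13)+x(23): 36≡10 → k
c(2)+p(15): 17 → r
b(1)+x(23): 24 → y
j(9)+p(15): 24 → y
b(1)+x(23): 24 → y
k(10)+p(15): 25 → z
k(10)+x(23): 33≡7 → h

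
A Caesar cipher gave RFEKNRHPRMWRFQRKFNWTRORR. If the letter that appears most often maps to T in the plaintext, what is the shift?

24

The most frequent ciphertext letter is R (appears 8 times).
R is position 17; T is position 19.
Shift = -2≡24.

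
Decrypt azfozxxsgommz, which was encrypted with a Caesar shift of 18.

ihnwhffaowuuh

a(0): 0−18=-18≡8 → i
z(25): 25−18=7 → h
f(5): 5−18=-13≡13 → n
o(14): 14−18=-4≡22 → w
z(25): 25−18=7 → h
x(23): 23−18=5 → f
x(23): 23−18=5 → f
s(18): 18−18=0 → a
g(6): 6−18=-12≡14 → o
o(14): 14−18=-4≡22 → w
m(12): 12−18=-6≡20 → u
m(12): 12−18=-6≡20 → u
z(25): 25−18=7 → h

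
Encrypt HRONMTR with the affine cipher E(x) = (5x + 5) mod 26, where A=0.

OMXSNWM

H(7): 5·7+5=40≡14 → O
R(17): 5·17+5=90≡12 → M
O(14): 5·14+5=75≡23 → X
N(13): 5·13+5=70≡18 → S
M(12): 5·12+5=65≡13 → N
T(19): 5·19+5=100≡22 → W
R(17): 5·17+5=90≡12 → M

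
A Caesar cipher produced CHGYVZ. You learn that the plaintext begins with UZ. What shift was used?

From the crib: C(2)−U(20)=-18≡8, so the shift is 8.

8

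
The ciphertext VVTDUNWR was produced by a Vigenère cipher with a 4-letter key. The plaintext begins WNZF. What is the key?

Subtract each crib letter from the matching ciphertext letter (mod 26):
V(21)−W(22)=-1≡25 → Z
V(21)−N(13)=8 → I
T(19)−Z(25)=-6≡20 → U
D(3)−F(5)=-2≡24 → Y

ZIUY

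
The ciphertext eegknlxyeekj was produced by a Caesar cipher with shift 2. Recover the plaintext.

e(4): 4−2=2 → c
e(4): 4−2=2 → c
g(6): 6−2=4 → e
k(10): 10−2=8 → i
n(13): 13−2=11 → l
l(11): 11−2=9 → j
x(23): 23−2=21 → v
y(24): 24−2=22 → w
e(4): 4−2=2 → c
e(4): 4−2=2 → c
k(10): 10−2=8 → i
j(9): 9−2=7 → h

cceiljvwccih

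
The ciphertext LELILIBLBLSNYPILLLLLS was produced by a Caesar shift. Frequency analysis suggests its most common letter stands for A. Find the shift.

The most frequent ciphertext letter is L (appears 10 times).
L is position 11; A is position 0.
Shift = 11.

11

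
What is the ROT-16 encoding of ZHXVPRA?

PXNLFHQ

Z(25): 25+16=41≡15 → P
H(7): 7+16=23 → X
X(23): 23+16=39≡13 → N
V(21): 21+16=37≡11 → L
P(15): 15+16=31≡5 → F
R(17): 17+16=33≡7 → H
A(0): 0+16=16 → Q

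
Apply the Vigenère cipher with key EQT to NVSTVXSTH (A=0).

RLLXLQWJA

Repeat the key across the message: EQTEQTEQT
N(13)+E(4): 17 → R
V(21)+Q(16): 37≡11 → L
S(18)+T(19): 37≡11 → L
T(19)+E(4): 23 → X
V(21)+Q(16): 37≡11 → L
X(23)+T(19): 42≡16 → Q
S(18)+E(4): 22 → W
T(19)+Q(16): 35≡9 → J
H(7)+T(19): 26≡0 → A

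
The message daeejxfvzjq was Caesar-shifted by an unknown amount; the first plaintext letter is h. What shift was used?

22

From the crib: d(3)−h(7)=-4≡22, so the shift is 22.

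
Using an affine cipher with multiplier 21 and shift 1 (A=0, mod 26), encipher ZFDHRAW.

Z(25): 21·25+1=526≡6 → G
F(5): 21·5+1=106≡2 → C
D(3): 21·3+1=64≡12 → M
H(7): 21·7+1=148≡18 → S
R(17): 21·17+1=358≡20 → U
A(0): 21·0+1=1 → B
W(22): 21·22+1=463≡21 → V

GCMSUBV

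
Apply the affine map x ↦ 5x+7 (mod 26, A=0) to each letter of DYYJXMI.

D(3): 5·3+7=22 → W
Y(24): 5·24+7=127≡23 → X
Y(24): 5·24+7=127≡23 → X
J(9): 5·9+7=52≡0 → A
X(23): 5·23+7=122≡18 → S
M(12): 5·12+7=67≡15 → P
I(8): 5·8+7=47≡21 → V

WXXASPV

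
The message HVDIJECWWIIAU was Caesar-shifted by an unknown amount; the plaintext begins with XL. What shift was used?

From the crib: H(7)−X(23)=-16≡10, so the shift is 10.

10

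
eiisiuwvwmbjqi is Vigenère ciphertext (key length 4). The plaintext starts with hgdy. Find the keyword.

xcfu

Subtract each crib letter from the matching ciphertext letter (mod 26):
e(4)−h(7)=-3≡23 → x
i(8)−g(6)=2 → c
i(8)−d(3)=5 → f
s(18)−y(24)=-6≡20 → u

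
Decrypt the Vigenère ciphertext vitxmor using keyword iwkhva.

nmjqroj

Repeat the key across the ciphertext: iwkhvai
v(21)−i(8): 13 → n
i(8)−w(22): -14≡12 → m
t(19)−k(10): 9 → j
x(23)−h(7): 16 → q
m(12)−v(21): -9≡17 → r
o(14)−a(0): 14 → o
r(17)−i(8): 9 → j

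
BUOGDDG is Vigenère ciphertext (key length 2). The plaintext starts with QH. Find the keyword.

LN

Subtract each crib letter from the matching ciphertext letter (mod 26):
B(1)−Q(16)=-15≡11 → L
U(20)−H(7)=13 → N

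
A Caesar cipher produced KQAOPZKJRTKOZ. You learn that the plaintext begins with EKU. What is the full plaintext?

EKUIJTEDLNEIT

From the crib: K(10)−E(4)=6, so the shift is 6.
Subtract 6 from each ciphertext letter:
K(10): 10−6=4 → E
Q(16): 16−6=10 → K
A(0): 0−6=-6≡20 → U
O(14): 14−6=8 → I
P(15): 15−6=9 → J
Z(25): 25−6=19 → T
K(10): 10−6=4 → E
J(9): 9−6=3 → D
R(17): 17−6=11 → L
T(19): 19−6=13 → N
K(10): 10−6=4 → E
O(14): 14−6=8 → I
Z(25): 25−6=19 → T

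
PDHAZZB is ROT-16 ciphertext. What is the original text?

ZNRKJJL

P(15): 15−16=-1≡25 → Z
D(3): 3−16=-13≡13 → N
H(7): 7−16=-9≡17 → R
A(0): 0−16=-16≡10 → K
Z(25): 25−16=9 → J
Z(25): 25−16=9 → J
B(1): 1−16=-15≡11 → L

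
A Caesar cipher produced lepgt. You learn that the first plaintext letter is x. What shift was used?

From the crib: l(11)−x(23)=-12≡14, so the shift is 14.

14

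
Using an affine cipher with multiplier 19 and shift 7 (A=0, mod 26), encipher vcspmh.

qtlgbk

v(21): 19·21+7=406≡16 → q
c(2): 19·2+7=45≡19 → t
s(18): 19·18+7=349≡11 → l
p(15): 19·15+7=292≡6 → g
m(12): 19·12+7=235≡1 → b
h(7): 19·7+7=140≡10 → k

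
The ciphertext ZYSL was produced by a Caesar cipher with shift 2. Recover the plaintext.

XWQJ

Z(25): 25−2=23 → X
Y(24): 24−2=22 → W
S(18): 18−2=16 → Q
L(11): 11−2=9 → J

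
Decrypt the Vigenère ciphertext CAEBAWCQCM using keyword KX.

Repeat the key across the ciphertext: KXKXKXKXKX
C(2)−K(10): -8≡18 → S
A(0)−X(23): -23≡3 → D
E(4)−K(10): -6≡20 → U
B(1)−X(23): -22≡4 → E
A(0)−K(10): -10≡16 → Q
W(22)−X(23): -1≡25 → Z
C(2)−K(10): -8≡18 → S
Q(16)−X(23): -7≡19 → T
C(2)−K(10): -8≡18 → S
M(12)−X(23): -11≡15 → P

SDUEQZSTSP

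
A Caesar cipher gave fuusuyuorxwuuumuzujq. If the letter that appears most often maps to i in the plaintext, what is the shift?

12

The most frequent ciphertext letter is u (appears 9 times).
u is position 20; i is position 8.
Shift = 12.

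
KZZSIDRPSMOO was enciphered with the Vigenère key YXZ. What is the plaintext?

Repeat the key across the ciphertext: YXZYXZYXZYXZ
K(10)−Y(24): -14≡12 → M
Z(25)−X(23): 2 → C
Z(25)−Z(25): 0 → A
S(18)−Y(24): -6≡20 → U
I(8)−X(23): -15≡11 → L
D(3)−Z(25): -22≡4 → E
R(17)−Y(24): -7≡19 → T
P(15)−X(23): -8≡18 → S
S(18)−Z(25): -7≡19 → T
M(12)−Y(24): -12≡14 → O
O(14)−X(23): -9≡17 → R
O(14)−Z(25): -11≡15 → P

MCAULETSTORP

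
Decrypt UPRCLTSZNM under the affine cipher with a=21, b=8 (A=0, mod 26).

The inverse of 21 mod 26 is 5, since 21·5=105≡1. Apply D(y)=5·(y−8) mod 26:
U(20): 5·(20−8)=60≡8 → I
P(15): 5·(15−8)=35≡9 → J
R(17): 5·(17−8)=45≡19 → T
C(2): 5·(2−8)=-30≡22 → W
L(11): 5·(11−8)=15 → P
T(19): 5·(19−8)=55≡3 → D
S(18): 5·(18−8)=50≡24 → Y
Z(25): 5·(25−8)=85≡7 → H
N(13): 5·(13−8)=25 → Z
M(12): 5·(12−8)=20 → U

IJTWPDYHZU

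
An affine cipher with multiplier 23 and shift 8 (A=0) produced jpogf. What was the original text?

rpysb

The inverse of 23 mod 26 is 17, since 23·17=391≡1. Apply D(y)=17·(y−8) mod 26:
j(9): 17·(9−8)=17 → r
p(15): 17·(15−8)=119≡15 → p
o(14): 17·(14−8)=102≡24 → y
g(6): 17·(6−8)=-34≡18 → s
f(5): 17·(5−8)=-51≡1 → b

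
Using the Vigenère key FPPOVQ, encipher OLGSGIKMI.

TAVGBYPBX

Repeat the key across the message: FPPOVQFPP
O(14)+F(5): 19 → T
L(11)+P(15): 26≡0 → A
G(6)+P(15): 21 → V
S(18)+O(14): 32≡6 → G
G(6)+V(21): 27≡1 → B
I(8)+Q(16): 24 → Y
K(10)+F(5): 15 → P
M(12)+P(15): 27≡1 → B
I(8)+P(15): 23 → X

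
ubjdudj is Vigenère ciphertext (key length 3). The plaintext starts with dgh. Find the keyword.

rvc

Subtract each crib letter from the matching ciphertext letter (mod 26):
u(20)−d(3)=17 → r
b(1)−g(6)=-5≡21 → v
j(9)−h(7)=2 → c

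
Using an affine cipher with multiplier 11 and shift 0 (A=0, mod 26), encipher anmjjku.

ancvvgm

a(0): 11·0+0=0 → a
n(13): 11·13+0=143≡13 → n
m(12): 11·12+0=132≡2 → c
j(9): 11·9+0=99≡21 → v
j(9): 11·9+0=99≡21 → v
k(10): 11·10+0=110≡6 → g
u(20): 11·20+0=220≡12 → m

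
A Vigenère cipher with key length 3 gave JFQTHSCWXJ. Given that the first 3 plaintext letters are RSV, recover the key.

Subtract each crib letter from the matching ciphertext letter (mod 26):
J(9)−R(17)=-8≡18 → S
F(5)−S(18)=-13≡13 → N
Q(16)−V(21)=-5≡21 → V

SNV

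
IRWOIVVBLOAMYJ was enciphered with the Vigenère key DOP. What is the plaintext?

FDHLUGSNWLMXVV

Repeat the key across the ciphertext: DOPDOPDOPDOPDO
I(8)−D(3): 5 → F
R(17)−O(14): 3 → D
W(22)−P(15): 7 → H
O(14)−D(3): 11 → L
I(8)−O(14): -6≡20 → U
V(21)−P(15): 6 → G
V(21)−D(3): 18 → S
B(1)−O(14): -13≡13 → N
L(11)−P(15): -4≡22 → W
O(14)−D(3): 11 → L
A(0)−O(14): -14≡12 → M
M(12)−P(15): -3≡23 → X
Y(24)−D(3): 21 → V
J(9)−O(14): -5≡21 → V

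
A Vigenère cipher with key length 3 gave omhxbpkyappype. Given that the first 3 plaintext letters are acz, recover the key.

Subtract each crib letter from the matching ciphertext letter (mod 26):
o(14)−a(0)=14 → o
m(12)−c(2)=10 → k
h(7)−z(25)=-18≡8 → i

oki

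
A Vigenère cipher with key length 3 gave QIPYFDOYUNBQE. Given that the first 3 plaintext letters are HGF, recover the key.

Subtract each crib letter from the matching ciphertext letter (mod 26):
Q(16)−H(7)=9 → J
I(8)−G(6)=2 → C
P(15)−F(5)=10 → K

JCK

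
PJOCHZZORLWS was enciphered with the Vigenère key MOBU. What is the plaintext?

DVNIVLYUFXVY

Repeat the key across the ciphertext: MOBUMOBUMOBU
P(15)−M(12): 3 → D
J(9)−O(14): -5≡21 → V
O(14)−B(1): 13 → N
C(2)−U(20): -18≡8 → I
H(7)−M(12): -5≡21 → V
Z(25)−O(14): 11 → L
Z(25)−B(1): 24 → Y
O(14)−U(20): -6≡20 → U
R(17)−M(12): 5 → F
L(11)−O(14): -3≡23 → X
W(22)−B(1): 21 → V
S(18)−U(20): -2≡24 → Y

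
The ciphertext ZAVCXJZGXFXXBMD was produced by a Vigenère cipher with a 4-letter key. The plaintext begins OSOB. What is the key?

LIHB

Subtract each crib letter from the matching ciphertext letter (mod 26):
Z(25)−O(14)=11 → L
A(0)−S(18)=-18≡8 → I
V(21)−O(14)=7 → H
C(2)−B(1)=1 → B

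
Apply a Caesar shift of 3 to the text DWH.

D(3): 3+3=6 → G
W(22): 22+3=25 → Z
H(7): 7+3=10 → K

GZK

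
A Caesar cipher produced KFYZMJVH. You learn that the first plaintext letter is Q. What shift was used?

From the crib: K(10)−Q(16)=-6≡20, so the shift is 20.

20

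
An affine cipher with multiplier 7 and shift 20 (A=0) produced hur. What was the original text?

The inverse of 7 mod 26 is 15, since 7·15=105≡1. Apply D(y)=15·(y−20) mod 26:
h(7): 15·(7−20)=-195≡13 → n
u(20): 15·(20−20)=0 → a
r(17): 15·(17−20)=-45≡7 → h

nah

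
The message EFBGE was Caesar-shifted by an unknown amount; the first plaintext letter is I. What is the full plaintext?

IJFKI

From the crib: E(4)−I(8)=-4≡22, so the shift is 22.
Subtract 22 from each ciphertext letter:
E(4): 4−22=-18≡8 → I
F(5): 5−22=-17≡9 → J
B(1): 1−22=-21≡5 → F
G(6): 6−22=-16≡10 → K
E(4): 4−22=-18≡8 → I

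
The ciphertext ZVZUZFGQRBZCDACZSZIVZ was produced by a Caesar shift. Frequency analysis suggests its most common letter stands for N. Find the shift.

The most frequent ciphertext letter is Z (appears 7 times).
Z is position 25; N is position 13.
Shift = 12.

12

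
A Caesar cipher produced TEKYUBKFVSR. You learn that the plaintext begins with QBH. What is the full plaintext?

QBHVRYHCSPO

From the crib: T(19)−Q(16)=3, so the shift is 3.
Subtract 3 from each ciphertext letter:
T(19): 19−3=16 → Q
E(4): 4−3=1 → B
K(10): 10−3=7 → H
Y(24): 24−3=21 → V
U(20): 20−3=17 → R
B(1): 1−3=-2≡24 → Y
K(10): 10−3=7 → H
F(5): 5−3=2 → C
V(21): 21−3=18 → S
S(18): 18−3=15 → P
R(17): 17−3=14 → O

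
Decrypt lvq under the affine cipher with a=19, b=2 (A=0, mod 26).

vby

The inverse of 19 mod 26 is 11, since 19·11=209≡1. Apply D(y)=11·(y−2) mod 26:
l(11): 11·(11−2)=99≡21 → v
v(21): 11·(21−2)=209≡1 → b
q(16): 11·(16−2)=154≡24 → y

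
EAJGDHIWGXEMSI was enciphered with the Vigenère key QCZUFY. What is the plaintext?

Repeat the key across the ciphertext: QCZUFYQCZUFYQC
E(4)−Q(16): -12≡14 → O
A(0)−C(2): -2≡24 → Y
J(9)−Z(25): -16≡10 → K
G(6)−U(20): -14≡12 → M
D(3)−F(5): -2≡24 → Y
H(7)−Y(24): -17≡9 → J
I(8)−Q(16): -8≡18 → S
W(22)−C(2): 20 → U
G(6)−Z(25): -19≡7 → H
X(23)−U(20): 3 → D
E(4)−F(5): -1≡25 → Z
M(12)−Y(24): -12≡14 → O
S(18)−Q(16): 2 → C
I(8)−C(2): 6 → G

OYKMYJSUHDZOCG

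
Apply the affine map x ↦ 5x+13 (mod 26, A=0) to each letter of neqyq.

n(13): 5·13+13=78≡0 → a
e(4): 5·4+13=33≡7 → h
q(16): 5·16+13=93≡15 → p
y(24): 5·24+13=133≡3 → d
q(16): 5·16+13=93≡15 → p

ahpdp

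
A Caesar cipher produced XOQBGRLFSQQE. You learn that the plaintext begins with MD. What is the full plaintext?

MDFQVGAUHFFT

From the crib: X(23)−M(12)=11, so the shift is 11.
Subtract 11 from each ciphertext letter:
X(23): 23−11=12 → M
O(14): 14−11=3 → D
Q(16): 16−11=5 → F
B(1): 1−11=-10≡16 → Q
G(6): 6−11=-5≡21 → V
R(17): 17−11=6 → G
L(11): 11−11=0 → A
F(5): 5−11=-6≡20 → U
S(18): 18−11=7 → H
Q(16): 16−11=5 → F
Q(16): 16−11=5 → F
E(4): 4−11=-7≡19 → T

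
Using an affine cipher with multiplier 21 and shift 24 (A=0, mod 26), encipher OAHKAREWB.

GYPAYREST

O(14): 21·14+24=318≡6 → G
A(0): 21·0+24=24 → Y
H(7): 21·7+24=171≡15 → P
K(10): 21·10+24=234≡0 → A
A(0): 21·0+24=24 → Y
R(17): 21·17+24=381≡17 → R
E(4): 21·4+24=108≡4 → E
W(22): 21·22+24=486≡18 → S
B(1): 21·1+24=45≡19 → T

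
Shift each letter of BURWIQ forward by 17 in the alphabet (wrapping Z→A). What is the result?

SLINZH

B(1): 1+17=18 → S
U(20): 20+17=37≡11 → L
R(17): 17+17=34≡8 → I
W(22): 22+17=39≡13 → N
I(8): 8+17=25 → Z
Q(16): 16+17=33≡7 → H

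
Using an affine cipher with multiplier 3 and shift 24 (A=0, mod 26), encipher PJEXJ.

P(15): 3·15+24=69≡17 → R
J(9): 3·9+24=51≡25 → Z
E(4): 3·4+24=36≡10 → K
X(23): 3·23+24=93≡15 → P
J(9): 3·9+24=51≡25 → Z

RZKPZ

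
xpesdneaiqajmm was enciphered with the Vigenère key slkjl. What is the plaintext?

feujsvtqzfiycd

Repeat the key across the ciphertext: slkjlslkjlslkj
x(23)−s(18): 5 → f
p(15)−l(11): 4 → e
e(4)−k(10): -6≡20 → u
s(18)−j(9): 9 → j
d(3)−l(11): -8≡18 → s
n(13)−s(18): -5≡21 → v
e(4)−l(11): -7≡19 → t
a(0)−k(10): -10≡16 → q
i(8)−j(9): -1≡25 → z
q(16)−l(11): 5 → f
a(0)−s(18): -18≡8 → i
j(9)−l(11): -2≡24 → y
m(12)−k(10): 2 → c
m(12)−j(9): 3 → d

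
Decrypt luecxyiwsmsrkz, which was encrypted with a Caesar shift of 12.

zisqlmwkgagfyn

l(11): 11−12=-1≡25 → z
u(20): 20−12=8 → i
e(4): 4−12=-8≡18 → s
c(2): 2−12=-10≡16 → q
x(23): 23−12=11 → l
y(24): 24−12=12 → m
i(8): 8−12=-4≡22 → w
w(22): 22−12=10 → k
s(18): 18−12=6 → g
m(12): 12−12=0 → a
s(18): 18−12=6 → g
r(17): 17−12=5 → f
k(10): 10−12=-2≡24 → y
z(25): 25−12=13 → n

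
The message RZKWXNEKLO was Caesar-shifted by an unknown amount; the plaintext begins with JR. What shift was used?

8

From the crib: R(17)−J(9)=8, so the shift is 8.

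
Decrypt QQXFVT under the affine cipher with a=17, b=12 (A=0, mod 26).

The inverse of 17 mod 26 is 23, since 17·23=391≡1. Apply D(y)=23·(y−12) mod 26:
Q(16): 23·(16−12)=92≡14 → O
Q(16): 23·(16−12)=92≡14 → O
X(23): 23·(23−12)=253≡19 → T
F(5): 23·(5−12)=-161≡21 → V
V(21): 23·(21−12)=207≡25 → Z
T(19): 23·(19−12)=161≡5 → F

OOTVZF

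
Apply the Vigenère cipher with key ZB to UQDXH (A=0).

TRCYG

Repeat the key across the message: ZBZBZ
U(20)+Z(25): 45≡19 → T
Q(16)+B(1): 17 → R
D(3)+Z(25): 28≡2 → C
X(23)+B(1): 24 → Y
H(7)+Z(25): 32≡6 → G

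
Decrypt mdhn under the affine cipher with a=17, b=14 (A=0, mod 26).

The inverse of 17 mod 26 is 23, since 17·23=391≡1. Apply D(y)=23·(y−14) mod 26:
m(12): 23·(12−14)=-46≡6 → g
d(3): 23·(3−14)=-253≡7 → h
h(7): 23·(7−14)=-161≡21 → v
n(13): 23·(13−14)=-23≡3 → d

ghvd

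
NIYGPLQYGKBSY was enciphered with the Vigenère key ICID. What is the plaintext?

FGQDHJIVYITPQ

Repeat the key across the ciphertext: ICIDICIDICIDI
N(13)−I(8): 5 → F
I(8)−C(2): 6 → G
Y(24)−I(8): 16 → Q
G(6)−D(3): 3 → D
P(15)−I(8): 7 → H
L(11)−C(2): 9 → J
Q(16)−I(8): 8 → I
Y(24)−D(3): 21 → V
G(6)−I(8): -2≡24 → Y
K(10)−C(2): 8 → I
B(1)−I(8): -7≡19 → T
S(18)−D(3): 15 → P
Y(24)−I(8): 16 → Q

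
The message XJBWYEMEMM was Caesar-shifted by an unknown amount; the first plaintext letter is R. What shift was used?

From the crib: X(23)−R(17)=6, so the shift is 6.

6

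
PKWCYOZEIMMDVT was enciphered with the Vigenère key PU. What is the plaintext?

Repeat the key across the ciphertext: PUPUPUPUPUPUPU
P(15)−P(15): 0 → A
K(10)−U(20): -10≡16 → Q
W(22)−P(15): 7 → H
C(2)−U(20): -18≡8 → I
Y(24)−P(15): 9 → J
O(14)−U(20): -6≡20 → U
Z(25)−P(15): 10 → K
E(4)−U(20): -16≡10 → K
I(8)−P(15): -7≡19 → T
M(12)−U(20): -8≡18 → S
M(12)−P(15): -3≡23 → X
D(3)−U(20): -17≡9 → J
V(21)−P(15): 6 → G
T(19)−U(20): -1≡25 → Z

AQHIJUKKTSXJGZ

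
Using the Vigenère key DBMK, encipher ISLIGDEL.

Repeat the key across the message: DBMKDBMK
I(8)+D(3): 11 → L
S(18)+B(1): 19 → T
L(11)+M(12): 23 → X
I(8)+K(10): 18 → S
G(6)+D(3): 9 → J
D(3)+B(1): 4 → E
E(4)+M(12): 16 → Q
L(11)+K(10): 21 → V

LTXSJEQV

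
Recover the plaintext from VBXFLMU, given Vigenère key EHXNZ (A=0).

Repeat the key across the ciphertext: EHXNZEH
V(21)−E(4): 17 → R
B(1)−H(7): -6≡20 → U
X(23)−X(23): 0 → A
F(5)−N(13): -8≡18 → S
L(11)−Z(25): -14≡12 → M
M(12)−E(4): 8 → I
U(20)−H(7): 13 → N

RUASMIN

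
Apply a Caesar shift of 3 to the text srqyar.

s(18): 18+3=21 → v
r(17): 17+3=20 → u
q(16): 16+3=19 → t
y(24): 24+3=27≡1 → b
a(0): 0+3=3 → d
r(17): 17+3=20 → u

vutbdu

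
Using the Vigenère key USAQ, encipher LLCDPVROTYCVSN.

FDCTJNRENQCLMF

Repeat the key across the message: USAQUSAQUSAQUS
L(11)+U(20): 31≡5 → F
L(11)+S(18): 29≡3 → D
C(2)+A(0): 2 → C
D(3)+Q(16): 19 → T
P(15)+U(20): 35≡9 → J
V(21)+S(18): 39≡13 → N
R(17)+A(0): 17 → R
O(14)+Q(16): 30≡4 → E
T(19)+U(20): 39≡13 → N
Y(24)+S(18): 42≡16 → Q
C(2)+A(0): 2 → C
V(21)+Q(16): 37≡11 → L
S(18)+U(20): 38≡12 → M
N(13)+S(18): 31≡5 → F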